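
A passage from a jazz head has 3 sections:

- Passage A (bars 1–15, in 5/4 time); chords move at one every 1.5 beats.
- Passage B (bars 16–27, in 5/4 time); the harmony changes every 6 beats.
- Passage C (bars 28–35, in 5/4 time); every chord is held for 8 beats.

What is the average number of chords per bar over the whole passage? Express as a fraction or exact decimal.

13/7 chords per bar

A: 15 × 5 = 75 beats ÷ 1.5 = 50 chords.
B: 12 × 5 = 60 beats ÷ 6 = 10 chords.
C: 8 × 5 = 40 beats ÷ 8 = 5 chords.
Overall: 65 chords over 35 bars → 65/35 = 13/7 chords per bar.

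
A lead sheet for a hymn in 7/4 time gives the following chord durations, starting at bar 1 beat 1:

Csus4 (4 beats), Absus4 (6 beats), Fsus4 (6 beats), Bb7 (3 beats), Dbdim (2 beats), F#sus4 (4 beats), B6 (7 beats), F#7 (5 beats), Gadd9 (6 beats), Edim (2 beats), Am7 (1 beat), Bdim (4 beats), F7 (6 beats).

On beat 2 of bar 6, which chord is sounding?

Beat 2 of bar 6 is beat (6−1)×7 + 2 = 37 overall.
Running totals: Csus4 ends at 4, Absus4 ends at 10, Fsus4 ends at 16, Bb7 ends at 19, Dbdim ends at 21, F#sus4 ends at 25, B6 ends at 32, F#7 ends at 37.
Beat 37 falls within F#7.

F#7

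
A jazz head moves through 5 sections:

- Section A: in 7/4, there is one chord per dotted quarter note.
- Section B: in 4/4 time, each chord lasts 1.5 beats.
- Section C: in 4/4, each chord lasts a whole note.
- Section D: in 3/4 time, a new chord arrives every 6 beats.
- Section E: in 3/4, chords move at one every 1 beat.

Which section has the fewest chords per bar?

A: 7/1.5 = 14/3 chords/bar.
B: 4/1.5 = 8/3 chords/bar.
C: 4/4 = 1 chord/bar.
D: 3/6 = 0.5 chords/bar.
E: 3/1 = 3 chords/bar.
Slowest is D at 0.5 chords/bar.

Section D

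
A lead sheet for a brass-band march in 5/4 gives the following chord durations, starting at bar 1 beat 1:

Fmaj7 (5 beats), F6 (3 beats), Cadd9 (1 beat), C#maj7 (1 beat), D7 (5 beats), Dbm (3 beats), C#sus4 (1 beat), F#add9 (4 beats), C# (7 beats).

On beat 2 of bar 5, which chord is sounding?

F#add9

Beat 2 of bar 5 is beat (5−1)×5 + 2 = 22 overall.
Running totals: Fmaj7 ends at 5, F6 ends at 8, Cadd9 ends at 9, C#maj7 ends at 10, D7 ends at 15, Dbm ends at 18, C#sus4 ends at 19, F#add9 ends at 23.
Beat 22 falls within F#add9.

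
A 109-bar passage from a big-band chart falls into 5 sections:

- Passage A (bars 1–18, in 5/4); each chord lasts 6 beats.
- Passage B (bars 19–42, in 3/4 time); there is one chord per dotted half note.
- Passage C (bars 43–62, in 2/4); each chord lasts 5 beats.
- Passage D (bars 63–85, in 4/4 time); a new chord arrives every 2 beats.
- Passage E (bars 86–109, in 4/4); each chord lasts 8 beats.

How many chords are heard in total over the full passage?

105 chords

A has 90 beats and chords last 6 each, so 15 chords.
B has 72 beats and chords last 3 each, so 24 chords.
C has 40 beats and chords last 5 each, so 8 chords.
D has 92 beats and chords last 2 each, so 46 chords.
E has 96 beats and chords last 8 each, so 12 chords.
Total: 15 + 24 + 8 + 46 + 12 = 105.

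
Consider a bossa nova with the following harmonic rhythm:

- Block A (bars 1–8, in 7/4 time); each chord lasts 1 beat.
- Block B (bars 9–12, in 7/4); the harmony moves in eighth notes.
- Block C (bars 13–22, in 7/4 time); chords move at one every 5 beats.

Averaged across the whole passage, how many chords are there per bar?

A: 8 × 7 = 56 beats ÷ 1 = 56 chords.
B: 4 × 7 = 28 beats ÷ 0.5 = 56 chords.
C: 10 × 7 = 70 beats ÷ 5 = 14 chords.
Overall: 126 chords over 22 bars → 126/22 = 63/11 chords per bar.

63/11 chords per bar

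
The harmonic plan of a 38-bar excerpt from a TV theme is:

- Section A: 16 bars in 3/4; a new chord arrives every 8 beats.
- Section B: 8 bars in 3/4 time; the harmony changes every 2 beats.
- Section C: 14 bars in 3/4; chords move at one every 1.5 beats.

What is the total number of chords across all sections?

46 chords

A has 48 beats and chords last 8 each, so 6 chords.
B has 24 beats and chords last 2 each, so 12 chords.
C has 42 beats and chords last 1.5 each, so 28 chords.
Total: 6 + 12 + 28 = 46.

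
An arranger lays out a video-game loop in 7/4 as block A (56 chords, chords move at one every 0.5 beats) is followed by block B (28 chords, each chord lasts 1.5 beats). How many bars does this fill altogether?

A: 56 × 0.5 = 28 beats = 4 bars.
B: 28 × 1.5 = 42 beats = 6 bars.
Total: 4 + 6 = 10 bars.

10 bars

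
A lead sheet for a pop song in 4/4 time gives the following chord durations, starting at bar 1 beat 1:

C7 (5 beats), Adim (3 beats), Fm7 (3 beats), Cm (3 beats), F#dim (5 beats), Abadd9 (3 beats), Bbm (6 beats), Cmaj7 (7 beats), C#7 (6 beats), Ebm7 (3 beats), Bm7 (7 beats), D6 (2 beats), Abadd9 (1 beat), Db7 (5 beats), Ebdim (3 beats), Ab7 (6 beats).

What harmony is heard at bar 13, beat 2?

Bm7

Beat 2 of bar 13 is beat (13−1)×4 + 2 = 50 overall.
Running totals: C7 ends at 5, Adim ends at 8, Fm7 ends at 11, Cm ends at 14, F#dim ends at 19, Abadd9 ends at 22, Bbm ends at 28, Cmaj7 ends at 35, C#7 ends at 41, Ebm7 ends at 44, Bm7 ends at 51.
Beat 50 falls within Bm7.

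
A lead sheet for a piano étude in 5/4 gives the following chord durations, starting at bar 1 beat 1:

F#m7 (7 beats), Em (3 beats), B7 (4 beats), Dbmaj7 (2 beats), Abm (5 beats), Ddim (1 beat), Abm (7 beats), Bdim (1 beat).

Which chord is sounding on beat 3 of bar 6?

Beat 3 of bar 6 is beat (6−1)×5 + 3 = 28 overall.
Running totals: F#m7 ends at 7, Em ends at 10, B7 ends at 14, Dbmaj7 ends at 16, Abm ends at 21, Ddim ends at 22, Abm ends at 29.
Beat 28 falls within Abm.

Abm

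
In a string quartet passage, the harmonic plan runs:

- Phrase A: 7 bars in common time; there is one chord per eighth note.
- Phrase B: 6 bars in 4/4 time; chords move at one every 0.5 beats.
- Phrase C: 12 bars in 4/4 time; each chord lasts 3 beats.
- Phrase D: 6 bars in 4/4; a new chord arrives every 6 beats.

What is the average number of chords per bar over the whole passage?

4 chords per bar

A: 7 bars of 4 beats is 28 beats; at 0.5 beats each that's 56 chords.
B: 6 bars of 4 beats is 24 beats; at 0.5 beats each that's 48 chords.
C: 12 bars of 4 beats is 48 beats; at 3 beats each that's 16 chords.
D: 6 bars of 4 beats is 24 beats; at 6 beats each that's 4 chords.
Overall: 124 chords over 31 bars → 124/31 = 4 chords per bar.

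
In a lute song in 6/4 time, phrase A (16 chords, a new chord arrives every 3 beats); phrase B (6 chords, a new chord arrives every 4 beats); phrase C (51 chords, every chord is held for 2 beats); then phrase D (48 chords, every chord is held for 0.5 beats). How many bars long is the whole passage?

A: 16 × 3 = 48 beats = 8 bars.
B: 6 × 4 = 24 beats = 4 bars.
C: 51 × 2 = 102 beats = 17 bars.
D: 48 × 0.5 = 24 beats = 4 bars.
Total: 8 + 4 + 17 + 4 = 33 bars.

33 bars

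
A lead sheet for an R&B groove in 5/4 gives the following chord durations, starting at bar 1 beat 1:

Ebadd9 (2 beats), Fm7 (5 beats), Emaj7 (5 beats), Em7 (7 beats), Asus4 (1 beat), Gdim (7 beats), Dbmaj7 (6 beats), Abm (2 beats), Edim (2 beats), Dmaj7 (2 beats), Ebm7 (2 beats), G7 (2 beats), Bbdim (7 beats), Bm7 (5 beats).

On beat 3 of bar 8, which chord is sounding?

Dmaj7

Beat 3 of bar 8 is beat (8−1)×5 + 3 = 38 overall.
Running totals: Ebadd9 ends at 2, Fm7 ends at 7, Emaj7 ends at 12, Em7 ends at 19, Asus4 ends at 20, Gdim ends at 27, Dbmaj7 ends at 33, Abm ends at 35, Edim ends at 37, Dmaj7 ends at 39.
Beat 38 falls within Dmaj7.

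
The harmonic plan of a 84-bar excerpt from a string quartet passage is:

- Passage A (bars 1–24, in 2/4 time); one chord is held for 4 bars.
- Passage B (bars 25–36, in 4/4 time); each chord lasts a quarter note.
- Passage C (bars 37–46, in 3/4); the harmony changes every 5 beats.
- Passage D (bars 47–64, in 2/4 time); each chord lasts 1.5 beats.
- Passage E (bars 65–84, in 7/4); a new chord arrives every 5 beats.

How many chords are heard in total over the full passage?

112 chords

A has 48 beats and chords last 8 each, so 6 chords.
B has 48 beats and chords last 1 each, so 48 chords.
C has 30 beats and chords last 5 each, so 6 chords.
D has 36 beats and chords last 1.5 each, so 24 chords.
E has 140 beats and chords last 5 each, so 28 chords.
Total: 6 + 48 + 6 + 24 + 28 = 112.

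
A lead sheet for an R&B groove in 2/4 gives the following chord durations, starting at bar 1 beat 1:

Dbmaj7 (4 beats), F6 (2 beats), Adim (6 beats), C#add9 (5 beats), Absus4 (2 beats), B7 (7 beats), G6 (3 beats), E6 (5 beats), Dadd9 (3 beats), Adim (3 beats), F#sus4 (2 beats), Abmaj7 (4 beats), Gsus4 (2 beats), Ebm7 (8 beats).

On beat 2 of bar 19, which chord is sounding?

Beat 2 of bar 19 is beat (19−1)×2 + 2 = 38 overall.
Running totals: Dbmaj7 ends at 4, F6 ends at 6, Adim ends at 12, C#add9 ends at 17, Absus4 ends at 19, B7 ends at 26, G6 ends at 29, E6 ends at 34, Dadd9 ends at 37, Adim ends at 40.
Beat 38 falls within Adim.

Adim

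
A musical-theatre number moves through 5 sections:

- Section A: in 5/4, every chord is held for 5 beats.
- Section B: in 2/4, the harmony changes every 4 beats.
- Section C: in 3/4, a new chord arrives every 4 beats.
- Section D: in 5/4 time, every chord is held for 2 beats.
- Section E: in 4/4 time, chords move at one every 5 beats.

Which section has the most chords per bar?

Section D

A: 5/5 = 1 chord/bar.
B: 2/4 = 0.5 chords/bar.
C: 3/4 = 0.75 chords/bar.
D: 5/2 = 2.5 chords/bar.
E: 4/5 = 0.8 chords/bar.
Fastest is D at 2.5 chords/bar.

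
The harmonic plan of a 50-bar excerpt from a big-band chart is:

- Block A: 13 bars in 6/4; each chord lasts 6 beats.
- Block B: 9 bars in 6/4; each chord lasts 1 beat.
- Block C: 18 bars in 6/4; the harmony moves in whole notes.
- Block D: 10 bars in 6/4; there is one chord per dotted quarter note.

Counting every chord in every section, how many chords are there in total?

134 chords

A: 13 bars × 6 beats = 78 beats; 6 beats/chord → 13 chords.
B: 9 bars × 6 beats = 54 beats; 1 beat/chord → 54 chords.
C: 18 bars × 6 beats = 108 beats; 4 beats/chord → 27 chords.
D: 10 bars × 6 beats = 60 beats; 1.5 beats/chord → 40 chords.
Total: 13 + 54 + 27 + 40 = 134.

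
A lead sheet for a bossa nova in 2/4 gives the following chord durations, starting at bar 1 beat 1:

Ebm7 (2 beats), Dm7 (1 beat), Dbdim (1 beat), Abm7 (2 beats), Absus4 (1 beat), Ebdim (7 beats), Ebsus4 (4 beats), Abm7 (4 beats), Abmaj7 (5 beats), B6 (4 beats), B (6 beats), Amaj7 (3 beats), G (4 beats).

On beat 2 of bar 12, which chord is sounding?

Abmaj7

Beat 2 of bar 12 is beat (12−1)×2 + 2 = 24 overall.
Running totals: Ebm7 ends at 2, Dm7 ends at 3, Dbdim ends at 4, Abm7 ends at 6, Absus4 ends at 7, Ebdim ends at 14, Ebsus4 ends at 18, Abm7 ends at 22, Abmaj7 ends at 27.
Beat 24 falls within Abmaj7.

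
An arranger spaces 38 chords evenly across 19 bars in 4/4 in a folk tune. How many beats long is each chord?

19 bars × 4 beats/bar = 76 beats total.
76 beats ÷ 38 chords = 2 beats per chord.
(That is a half note.)

2 beats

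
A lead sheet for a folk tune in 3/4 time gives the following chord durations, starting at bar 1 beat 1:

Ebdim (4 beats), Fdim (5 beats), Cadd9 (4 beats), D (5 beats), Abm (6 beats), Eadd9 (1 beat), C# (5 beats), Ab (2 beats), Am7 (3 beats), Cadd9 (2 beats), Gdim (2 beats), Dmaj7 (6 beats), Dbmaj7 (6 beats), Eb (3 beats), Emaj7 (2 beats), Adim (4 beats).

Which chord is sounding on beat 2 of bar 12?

Beat 2 of bar 12 is beat (12−1)×3 + 2 = 35 overall.
Running totals: Ebdim ends at 4, Fdim ends at 9, Cadd9 ends at 13, D ends at 18, Abm ends at 24, Eadd9 ends at 25, C# ends at 30, Ab ends at 32, Am7 ends at 35.
Beat 35 falls within Am7.

Am7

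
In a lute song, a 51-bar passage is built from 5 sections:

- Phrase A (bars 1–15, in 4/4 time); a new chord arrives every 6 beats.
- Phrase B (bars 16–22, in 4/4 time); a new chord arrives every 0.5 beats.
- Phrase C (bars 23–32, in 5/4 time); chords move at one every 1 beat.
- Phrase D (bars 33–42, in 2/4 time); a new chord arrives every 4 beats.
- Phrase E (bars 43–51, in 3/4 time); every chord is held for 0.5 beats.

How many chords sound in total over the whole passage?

A: 15 bars × 4 beats = 60 beats; 6 beats/chord → 10 chords.
B: 7 bars × 4 beats = 28 beats; 0.5 beats/chord → 56 chords.
C: 10 bars × 5 beats = 50 beats; 1 beat/chord → 50 chords.
D: 10 bars × 2 beats = 20 beats; 4 beats/chord → 5 chords.
E: 9 bars × 3 beats = 27 beats; 0.5 beats/chord → 54 chords.
Total: 10 + 56 + 50 + 5 + 54 = 175.

175 chords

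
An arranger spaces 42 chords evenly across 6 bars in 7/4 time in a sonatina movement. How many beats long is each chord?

1 beat

6 bars × 7 beats/bar = 42 beats total.
42 beats ÷ 42 chords = 1 beats per chord.
(That is a quarter note.)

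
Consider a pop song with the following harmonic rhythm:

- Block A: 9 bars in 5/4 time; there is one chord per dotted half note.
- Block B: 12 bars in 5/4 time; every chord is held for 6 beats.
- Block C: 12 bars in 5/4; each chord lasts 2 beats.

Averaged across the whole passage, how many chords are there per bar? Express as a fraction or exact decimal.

5/3 chords per bar

A: 9 × 5 = 45 beats ÷ 3 = 15 chords.
B: 12 × 5 = 60 beats ÷ 6 = 10 chords.
C: 12 × 5 = 60 beats ÷ 2 = 30 chords.
Overall: 55 chords over 33 bars → 55/33 = 5/3 chords per bar.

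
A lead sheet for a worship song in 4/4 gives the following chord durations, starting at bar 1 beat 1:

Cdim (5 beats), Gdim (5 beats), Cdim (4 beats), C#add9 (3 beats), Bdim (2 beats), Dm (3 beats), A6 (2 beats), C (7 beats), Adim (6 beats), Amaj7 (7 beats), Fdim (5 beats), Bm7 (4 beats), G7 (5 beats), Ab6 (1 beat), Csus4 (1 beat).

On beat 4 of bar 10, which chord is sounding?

Amaj7

Beat 4 of bar 10 is beat (10−1)×4 + 4 = 40 overall.
Running totals: Cdim ends at 5, Gdim ends at 10, Cdim ends at 14, C#add9 ends at 17, Bdim ends at 19, Dm ends at 22, A6 ends at 24, C ends at 31, Adim ends at 37, Amaj7 ends at 44.
Beat 40 falls within Amaj7.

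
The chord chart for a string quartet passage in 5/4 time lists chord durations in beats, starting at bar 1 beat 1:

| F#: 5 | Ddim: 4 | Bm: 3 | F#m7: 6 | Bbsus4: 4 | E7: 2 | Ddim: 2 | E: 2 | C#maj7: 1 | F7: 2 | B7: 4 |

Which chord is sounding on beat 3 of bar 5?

Beat 3 of bar 5 is beat (5−1)×5 + 3 = 23 overall.
Running totals: F# ends at 5, Ddim ends at 9, Bm ends at 12, F#m7 ends at 18, Bbsus4 ends at 22, E7 ends at 24.
Beat 23 falls within E7.

E7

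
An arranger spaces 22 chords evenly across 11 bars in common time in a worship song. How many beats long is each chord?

11 bars × 4 beats/bar = 44 beats total.
44 beats ÷ 22 chords = 2 beats per chord.
(That is a half note.)

2 beats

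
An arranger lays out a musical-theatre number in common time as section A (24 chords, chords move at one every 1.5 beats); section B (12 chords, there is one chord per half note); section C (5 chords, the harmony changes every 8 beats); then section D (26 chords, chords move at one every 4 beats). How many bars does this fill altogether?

A: 24 × 1.5 = 36 beats = 9 bars.
B: 12 × 2 = 24 beats = 6 bars.
C: 5 × 8 = 40 beats = 10 bars.
D: 26 × 4 = 104 beats = 26 bars.
Total: 9 + 6 + 10 + 26 = 51 bars.

51 bars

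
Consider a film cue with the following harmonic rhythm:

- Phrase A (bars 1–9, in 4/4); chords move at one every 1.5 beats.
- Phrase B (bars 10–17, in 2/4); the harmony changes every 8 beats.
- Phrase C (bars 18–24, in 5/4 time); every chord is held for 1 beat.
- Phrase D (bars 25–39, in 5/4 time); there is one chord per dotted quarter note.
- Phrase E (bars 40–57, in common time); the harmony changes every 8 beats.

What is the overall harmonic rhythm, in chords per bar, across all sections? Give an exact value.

40/19 chords per bar

A: 9 × 4 = 36 beats ÷ 1.5 = 24 chords.
B: 8 × 2 = 16 beats ÷ 8 = 2 chords.
C: 7 × 5 = 35 beats ÷ 1 = 35 chords.
D: 15 × 5 = 75 beats ÷ 1.5 = 50 chords.
E: 18 × 4 = 72 beats ÷ 8 = 9 chords.
Overall: 120 chords over 57 bars → 120/57 = 40/19 chords per bar.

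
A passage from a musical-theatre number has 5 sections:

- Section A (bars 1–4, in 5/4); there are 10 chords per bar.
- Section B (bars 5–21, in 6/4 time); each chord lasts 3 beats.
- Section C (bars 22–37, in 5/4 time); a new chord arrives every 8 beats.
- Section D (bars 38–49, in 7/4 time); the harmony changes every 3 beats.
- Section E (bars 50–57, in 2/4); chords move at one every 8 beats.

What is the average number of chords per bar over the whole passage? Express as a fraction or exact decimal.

2 chords per bar

A: 4 × 5 = 20 beats ÷ 0.5 = 40 chords.
B: 17 × 6 = 102 beats ÷ 3 = 34 chords.
C: 16 × 5 = 80 beats ÷ 8 = 10 chords.
D: 12 × 7 = 84 beats ÷ 3 = 28 chords.
E: 8 × 2 = 16 beats ÷ 8 = 2 chords.
Overall: 114 chords over 57 bars → 114/57 = 2 chords per bar.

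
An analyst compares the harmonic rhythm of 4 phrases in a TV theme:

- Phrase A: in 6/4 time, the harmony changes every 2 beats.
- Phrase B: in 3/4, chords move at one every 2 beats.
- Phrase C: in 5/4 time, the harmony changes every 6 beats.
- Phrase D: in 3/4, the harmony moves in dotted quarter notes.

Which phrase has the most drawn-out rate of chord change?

Phrase C

A: 6/2 = 3 chords/bar.
B: 3/2 = 1.5 chords/bar.
C: 5/6 = 5/6 chords/bar.
D: 3/1.5 = 2 chords/bar.
Slowest is C at 5/6 chords/bar.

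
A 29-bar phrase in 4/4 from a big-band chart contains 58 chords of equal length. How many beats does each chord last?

2 beats

29 bars × 4 beats/bar = 116 beats total.
116 beats ÷ 58 chords = 2 beats per chord.
(That is a half note.)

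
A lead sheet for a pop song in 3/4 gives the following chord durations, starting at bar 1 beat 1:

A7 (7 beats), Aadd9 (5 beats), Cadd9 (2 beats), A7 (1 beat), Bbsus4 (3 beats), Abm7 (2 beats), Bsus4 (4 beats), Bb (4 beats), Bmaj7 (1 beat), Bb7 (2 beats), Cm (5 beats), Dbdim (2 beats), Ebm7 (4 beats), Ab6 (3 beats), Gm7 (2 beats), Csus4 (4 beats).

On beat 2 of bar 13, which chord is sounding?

Dbdim

Beat 2 of bar 13 is beat (13−1)×3 + 2 = 38 overall.
Running totals: A7 ends at 7, Aadd9 ends at 12, Cadd9 ends at 14, A7 ends at 15, Bbsus4 ends at 18, Abm7 ends at 20, Bsus4 ends at 24, Bb ends at 28, Bmaj7 ends at 29, Bb7 ends at 31, Cm ends at 36, Dbdim ends at 38.
Beat 38 falls within Dbdim.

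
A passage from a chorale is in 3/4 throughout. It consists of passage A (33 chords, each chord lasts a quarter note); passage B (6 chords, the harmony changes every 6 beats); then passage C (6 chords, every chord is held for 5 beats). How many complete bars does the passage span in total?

33 bars

A: 33 × 1 = 33 beats = 11 bars.
B: 6 × 6 = 36 beats = 12 bars.
C: 6 × 5 = 30 beats = 10 bars.
Total: 11 + 12 + 10 = 33 bars.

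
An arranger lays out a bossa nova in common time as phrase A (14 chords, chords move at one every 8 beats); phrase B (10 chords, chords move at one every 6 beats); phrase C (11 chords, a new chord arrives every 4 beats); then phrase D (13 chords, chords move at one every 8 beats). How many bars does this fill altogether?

80 bars

A: 14 × 8 = 112 beats = 28 bars.
B: 10 × 6 = 60 beats = 15 bars.
C: 11 × 4 = 44 beats = 11 bars.
D: 13 × 8 = 104 beats = 26 bars.
Total: 28 + 15 + 11 + 26 = 80 bars.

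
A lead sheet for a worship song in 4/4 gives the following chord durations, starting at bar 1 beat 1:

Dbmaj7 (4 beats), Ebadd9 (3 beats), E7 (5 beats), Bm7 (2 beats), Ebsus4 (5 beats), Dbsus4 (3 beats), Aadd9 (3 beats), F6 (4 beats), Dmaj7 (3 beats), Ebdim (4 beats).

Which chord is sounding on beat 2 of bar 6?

Beat 2 of bar 6 is beat (6−1)×4 + 2 = 22 overall.
Running totals: Dbmaj7 ends at 4, Ebadd9 ends at 7, E7 ends at 12, Bm7 ends at 14, Ebsus4 ends at 19, Dbsus4 ends at 22.
Beat 22 falls within Dbsus4.

Dbsus4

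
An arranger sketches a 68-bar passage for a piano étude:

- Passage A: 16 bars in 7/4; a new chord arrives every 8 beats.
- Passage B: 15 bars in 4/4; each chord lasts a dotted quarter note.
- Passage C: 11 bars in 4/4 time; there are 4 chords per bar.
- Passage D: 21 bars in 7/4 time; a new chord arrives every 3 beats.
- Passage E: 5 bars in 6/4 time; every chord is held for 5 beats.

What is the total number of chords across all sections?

153 chords

A has 112 beats and chords last 8 each, so 14 chords.
B has 60 beats and chords last 1.5 each, so 40 chords.
C has 44 beats and chords last 1 each, so 44 chords.
D has 147 beats and chords last 3 each, so 49 chords.
E has 30 beats and chords last 5 each, so 6 chords.
Total: 14 + 40 + 44 + 49 + 6 = 153.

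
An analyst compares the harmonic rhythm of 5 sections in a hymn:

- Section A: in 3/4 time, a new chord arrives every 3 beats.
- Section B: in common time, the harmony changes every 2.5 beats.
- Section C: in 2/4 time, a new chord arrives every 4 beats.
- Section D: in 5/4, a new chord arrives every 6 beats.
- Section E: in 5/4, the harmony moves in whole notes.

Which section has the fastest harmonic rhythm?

A: 3/3 = 1 chord/bar.
B: 4/2.5 = 1.6 chords/bar.
C: 2/4 = 0.5 chords/bar.
D: 5/6 = 5/6 chords/bar.
E: 5/4 = 1.25 chords/bar.
Fastest is B at 1.6 chords/bar.

Section B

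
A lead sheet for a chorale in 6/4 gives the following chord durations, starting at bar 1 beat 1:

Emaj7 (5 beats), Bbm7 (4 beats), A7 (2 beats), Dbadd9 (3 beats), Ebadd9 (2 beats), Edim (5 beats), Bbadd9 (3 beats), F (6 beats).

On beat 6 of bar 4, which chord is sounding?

Bbadd9

Beat 6 of bar 4 is beat (4−1)×6 + 6 = 24 overall.
Running totals: Emaj7 ends at 5, Bbm7 ends at 9, A7 ends at 11, Dbadd9 ends at 14, Ebadd9 ends at 16, Edim ends at 21, Bbadd9 ends at 24.
Beat 24 falls within Bbadd9.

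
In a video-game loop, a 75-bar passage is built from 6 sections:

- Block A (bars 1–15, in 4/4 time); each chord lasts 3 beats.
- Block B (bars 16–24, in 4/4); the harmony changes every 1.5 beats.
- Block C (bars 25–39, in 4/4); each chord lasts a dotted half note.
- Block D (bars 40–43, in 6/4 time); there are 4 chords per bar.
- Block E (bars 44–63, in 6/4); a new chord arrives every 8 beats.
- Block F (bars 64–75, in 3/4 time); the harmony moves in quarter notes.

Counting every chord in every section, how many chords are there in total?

A: 15·4 = 60 beats, 60/3 = 20 chords.
B: 9·4 = 36 beats, 36/1.5 = 24 chords.
C: 15·4 = 60 beats, 60/3 = 20 chords.
D: 4·6 = 24 beats, 24/1.5 = 16 chords.
E: 20·6 = 120 beats, 120/8 = 15 chords.
F: 12·3 = 36 beats, 36/1 = 36 chords.
Total: 20 + 24 + 20 + 16 + 15 + 36 = 131.

131 chords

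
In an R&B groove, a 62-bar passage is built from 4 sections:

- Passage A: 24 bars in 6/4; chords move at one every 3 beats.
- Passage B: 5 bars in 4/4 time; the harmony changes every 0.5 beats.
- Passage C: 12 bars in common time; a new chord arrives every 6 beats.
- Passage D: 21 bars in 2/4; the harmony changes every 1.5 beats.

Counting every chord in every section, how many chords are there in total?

A: 24·6 = 144 beats, 144/3 = 48 chords.
B: 5·4 = 20 beats, 20/0.5 = 40 chords.
C: 12·4 = 48 beats, 48/6 = 8 chords.
D: 21·2 = 42 beats, 42/1.5 = 28 chords.
Total: 48 + 40 + 8 + 28 = 124.

124 chords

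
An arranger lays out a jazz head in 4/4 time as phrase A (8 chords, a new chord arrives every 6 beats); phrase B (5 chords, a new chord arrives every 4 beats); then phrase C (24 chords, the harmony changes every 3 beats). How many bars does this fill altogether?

35 bars

A: 8 × 6 = 48 beats = 12 bars.
B: 5 × 4 = 20 beats = 5 bars.
C: 24 × 3 = 72 beats = 18 bars.
Total: 12 + 5 + 18 = 35 bars.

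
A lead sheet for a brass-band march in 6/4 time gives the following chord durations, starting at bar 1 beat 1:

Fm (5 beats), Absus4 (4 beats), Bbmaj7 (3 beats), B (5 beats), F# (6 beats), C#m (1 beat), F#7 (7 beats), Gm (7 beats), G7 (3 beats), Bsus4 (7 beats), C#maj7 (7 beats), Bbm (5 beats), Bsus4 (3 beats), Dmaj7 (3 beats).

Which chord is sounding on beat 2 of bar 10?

Bbm

Beat 2 of bar 10 is beat (10−1)×6 + 2 = 56 overall.
Running totals: Fm ends at 5, Absus4 ends at 9, Bbmaj7 ends at 12, B ends at 17, F# ends at 23, C#m ends at 24, F#7 ends at 31, Gm ends at 38, G7 ends at 41, Bsus4 ends at 48, C#maj7 ends at 55, Bbm ends at 60.
Beat 56 falls within Bbm.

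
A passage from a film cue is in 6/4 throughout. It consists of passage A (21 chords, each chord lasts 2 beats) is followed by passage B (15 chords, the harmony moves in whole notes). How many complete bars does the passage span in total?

A: 21 × 2 = 42 beats = 7 bars.
B: 15 × 4 = 60 beats = 10 bars.
Total: 7 + 10 = 17 bars.

17 bars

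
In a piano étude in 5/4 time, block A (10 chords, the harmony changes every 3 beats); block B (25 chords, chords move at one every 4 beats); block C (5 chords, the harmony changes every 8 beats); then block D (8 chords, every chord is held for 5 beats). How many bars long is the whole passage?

42 bars

A: 10 × 3 = 30 beats = 6 bars.
B: 25 × 4 = 100 beats = 20 bars.
C: 5 × 8 = 40 beats = 8 bars.
D: 8 × 5 = 40 beats = 8 bars.
Total: 6 + 20 + 8 + 8 = 42 bars.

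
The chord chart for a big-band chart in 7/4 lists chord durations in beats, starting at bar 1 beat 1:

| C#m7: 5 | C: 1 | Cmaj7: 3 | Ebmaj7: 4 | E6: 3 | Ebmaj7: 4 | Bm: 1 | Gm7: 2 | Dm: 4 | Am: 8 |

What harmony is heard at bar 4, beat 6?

Beat 6 of bar 4 is beat (4−1)×7 + 6 = 27 overall.
Running totals: C#m7 ends at 5, C ends at 6, Cmaj7 ends at 9, Ebmaj7 ends at 13, E6 ends at 16, Ebmaj7 ends at 20, Bm ends at 21, Gm7 ends at 23, Dm ends at 27.
Beat 27 falls within Dm.

Dm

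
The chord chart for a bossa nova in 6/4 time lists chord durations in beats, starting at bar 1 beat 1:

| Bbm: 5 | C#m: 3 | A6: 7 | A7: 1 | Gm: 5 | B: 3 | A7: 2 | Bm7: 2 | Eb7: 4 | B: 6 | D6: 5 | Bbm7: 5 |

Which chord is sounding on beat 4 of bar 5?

Beat 4 of bar 5 is beat (5−1)×6 + 4 = 28 overall.
Running totals: Bbm ends at 5, C#m ends at 8, A6 ends at 15, A7 ends at 16, Gm ends at 21, B ends at 24, A7 ends at 26, Bm7 ends at 28.
Beat 28 falls within Bm7.

Bm7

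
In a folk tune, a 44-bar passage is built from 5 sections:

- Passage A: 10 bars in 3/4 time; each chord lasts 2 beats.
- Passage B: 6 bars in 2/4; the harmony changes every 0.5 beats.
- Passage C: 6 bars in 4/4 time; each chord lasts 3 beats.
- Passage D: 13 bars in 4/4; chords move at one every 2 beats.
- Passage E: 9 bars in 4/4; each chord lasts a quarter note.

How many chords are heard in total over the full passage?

109 chords

A: 10 bars × 3 beats = 30 beats; 2 beats/chord → 15 chords.
B: 6 bars × 2 beats = 12 beats; 0.5 beats/chord → 24 chords.
C: 6 bars × 4 beats = 24 beats; 3 beats/chord → 8 chords.
D: 13 bars × 4 beats = 52 beats; 2 beats/chord → 26 chords.
E: 9 bars × 4 beats = 36 beats; 1 beat/chord → 36 chords.
Total: 15 + 24 + 8 + 26 + 36 = 109.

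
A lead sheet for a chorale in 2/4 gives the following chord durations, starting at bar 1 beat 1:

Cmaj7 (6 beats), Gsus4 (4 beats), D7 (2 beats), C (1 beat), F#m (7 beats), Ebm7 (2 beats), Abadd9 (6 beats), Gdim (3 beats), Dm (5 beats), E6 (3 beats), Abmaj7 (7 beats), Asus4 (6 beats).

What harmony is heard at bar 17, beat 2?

Beat 2 of bar 17 is beat (17−1)×2 + 2 = 34 overall.
Running totals: Cmaj7 ends at 6, Gsus4 ends at 10, D7 ends at 12, C ends at 13, F#m ends at 20, Ebm7 ends at 22, Abadd9 ends at 28, Gdim ends at 31, Dm ends at 36.
Beat 34 falls within Dm.

Dm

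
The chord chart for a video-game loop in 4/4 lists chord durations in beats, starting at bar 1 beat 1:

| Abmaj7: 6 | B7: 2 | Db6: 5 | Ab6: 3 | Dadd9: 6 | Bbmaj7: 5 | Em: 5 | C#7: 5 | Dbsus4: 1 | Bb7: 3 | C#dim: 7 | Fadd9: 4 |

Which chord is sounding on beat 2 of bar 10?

Beat 2 of bar 10 is beat (10−1)×4 + 2 = 38 overall.
Running totals: Abmaj7 ends at 6, B7 ends at 8, Db6 ends at 13, Ab6 ends at 16, Dadd9 ends at 22, Bbmaj7 ends at 27, Em ends at 32, C#7 ends at 37, Dbsus4 ends at 38.
Beat 38 falls within Dbsus4.

Dbsus4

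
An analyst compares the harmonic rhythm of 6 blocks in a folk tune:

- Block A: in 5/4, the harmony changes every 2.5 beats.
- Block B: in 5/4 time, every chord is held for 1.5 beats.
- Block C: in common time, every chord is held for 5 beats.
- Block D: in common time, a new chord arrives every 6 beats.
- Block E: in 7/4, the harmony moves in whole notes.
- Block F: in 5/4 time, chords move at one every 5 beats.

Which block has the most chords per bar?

A: 5/2.5 = 2 chords/bar.
B: 5/1.5 = 10/3 chords/bar.
C: 4/5 = 0.8 chords/bar.
D: 4/6 = 2/3 chords/bar.
E: 7/4 = 1.75 chords/bar.
F: 5/5 = 1 chord/bar.
Fastest is B at 10/3 chords/bar.

Block B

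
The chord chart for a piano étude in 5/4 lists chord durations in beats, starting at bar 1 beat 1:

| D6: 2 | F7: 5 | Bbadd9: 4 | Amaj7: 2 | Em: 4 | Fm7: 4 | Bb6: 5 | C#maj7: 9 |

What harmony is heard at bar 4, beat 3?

Fm7

Beat 3 of bar 4 is beat (4−1)×5 + 3 = 18 overall.
Running totals: D6 ends at 2, F7 ends at 7, Bbadd9 ends at 11, Amaj7 ends at 13, Em ends at 17, Fm7 ends at 21.
Beat 18 falls within Fm7.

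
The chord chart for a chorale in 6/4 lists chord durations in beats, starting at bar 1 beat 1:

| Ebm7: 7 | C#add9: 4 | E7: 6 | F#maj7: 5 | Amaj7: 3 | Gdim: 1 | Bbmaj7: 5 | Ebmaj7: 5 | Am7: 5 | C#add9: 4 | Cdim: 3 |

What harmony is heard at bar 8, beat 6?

Cdim

Beat 6 of bar 8 is beat (8−1)×6 + 6 = 48 overall.
Running totals: Ebm7 ends at 7, C#add9 ends at 11, E7 ends at 17, F#maj7 ends at 22, Amaj7 ends at 25, Gdim ends at 26, Bbmaj7 ends at 31, Ebmaj7 ends at 36, Am7 ends at 41, C#add9 ends at 45, Cdim ends at 48.
Beat 48 falls within Cdim.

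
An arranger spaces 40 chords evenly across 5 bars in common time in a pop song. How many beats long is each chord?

0.5 beats

5 bars × 4 beats/bar = 20 beats total.
20 beats ÷ 40 chords = 0.5 beats per chord.
(That is an eighth note.)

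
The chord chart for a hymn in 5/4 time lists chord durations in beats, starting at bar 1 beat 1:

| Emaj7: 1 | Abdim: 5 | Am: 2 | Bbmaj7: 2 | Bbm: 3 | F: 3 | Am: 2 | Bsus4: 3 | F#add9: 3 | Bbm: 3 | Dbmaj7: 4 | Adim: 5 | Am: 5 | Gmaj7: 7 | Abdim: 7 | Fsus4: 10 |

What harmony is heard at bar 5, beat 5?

Beat 5 of bar 5 is beat (5−1)×5 + 5 = 25 overall.
Running totals: Emaj7 ends at 1, Abdim ends at 6, Am ends at 8, Bbmaj7 ends at 10, Bbm ends at 13, F ends at 16, Am ends at 18, Bsus4 ends at 21, F#add9 ends at 24, Bbm ends at 27.
Beat 25 falls within Bbm.

Bbm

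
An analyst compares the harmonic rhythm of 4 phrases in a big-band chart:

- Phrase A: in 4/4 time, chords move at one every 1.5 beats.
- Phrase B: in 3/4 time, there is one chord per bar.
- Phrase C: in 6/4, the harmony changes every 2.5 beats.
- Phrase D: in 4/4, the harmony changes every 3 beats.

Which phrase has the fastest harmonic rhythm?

A: 4/1.5 = 8/3 chords/bar.
B: 3/3 = 1 chord/bar.
C: 6/2.5 = 2.4 chords/bar.
D: 4/3 = 4/3 chords/bar.
Fastest is A at 8/3 chords/bar.

Phrase A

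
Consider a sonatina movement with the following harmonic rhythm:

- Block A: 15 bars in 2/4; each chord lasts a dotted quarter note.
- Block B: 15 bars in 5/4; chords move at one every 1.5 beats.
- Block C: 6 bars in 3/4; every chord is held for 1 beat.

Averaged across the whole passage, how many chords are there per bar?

A: 15 × 2 = 30 beats ÷ 1.5 = 20 chords.
B: 15 × 5 = 75 beats ÷ 1.5 = 50 chords.
C: 6 × 3 = 18 beats ÷ 1 = 18 chords.
Overall: 88 chords over 36 bars → 88/36 = 22/9 chords per bar.

22/9 chords per bar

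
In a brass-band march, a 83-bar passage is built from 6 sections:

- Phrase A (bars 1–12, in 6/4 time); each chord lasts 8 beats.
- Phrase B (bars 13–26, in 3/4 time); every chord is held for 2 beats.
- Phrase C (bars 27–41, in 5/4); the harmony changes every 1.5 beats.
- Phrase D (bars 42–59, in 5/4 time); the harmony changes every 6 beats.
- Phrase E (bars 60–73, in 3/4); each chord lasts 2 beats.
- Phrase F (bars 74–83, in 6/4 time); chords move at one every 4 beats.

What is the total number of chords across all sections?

131 chords

A: 12·6 = 72 beats, 72/8 = 9 chords.
B: 14·3 = 42 beats, 42/2 = 21 chords.
C: 15·5 = 75 beats, 75/1.5 = 50 chords.
D: 18·5 = 90 beats, 90/6 = 15 chords.
E: 14·3 = 42 beats, 42/2 = 21 chords.
F: 10·6 = 60 beats, 60/4 = 15 chords.
Total: 9 + 21 + 50 + 15 + 21 + 15 = 131.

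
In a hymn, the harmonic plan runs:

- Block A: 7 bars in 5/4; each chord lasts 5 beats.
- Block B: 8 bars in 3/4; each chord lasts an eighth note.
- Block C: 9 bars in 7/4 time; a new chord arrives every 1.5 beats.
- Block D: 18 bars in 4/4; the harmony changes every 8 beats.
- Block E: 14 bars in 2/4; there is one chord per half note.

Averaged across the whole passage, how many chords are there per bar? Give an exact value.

A: 7 × 5 = 35 beats ÷ 5 = 7 chords.
B: 8 × 3 = 24 beats ÷ 0.5 = 48 chords.
C: 9 × 7 = 63 beats ÷ 1.5 = 42 chords.
D: 18 × 4 = 72 beats ÷ 8 = 9 chords.
E: 14 × 2 = 28 beats ÷ 2 = 14 chords.
Overall: 120 chords over 56 bars → 120/56 = 15/7 chords per bar.

15/7 chords per bar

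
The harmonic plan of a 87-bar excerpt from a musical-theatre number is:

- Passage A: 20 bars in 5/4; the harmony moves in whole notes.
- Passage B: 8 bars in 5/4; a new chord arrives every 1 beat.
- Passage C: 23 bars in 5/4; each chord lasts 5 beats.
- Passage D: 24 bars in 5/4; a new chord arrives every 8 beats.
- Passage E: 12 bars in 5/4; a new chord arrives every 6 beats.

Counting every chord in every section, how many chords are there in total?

A: 20 bars × 5 beats = 100 beats; 4 beats/chord → 25 chords.
B: 8 bars × 5 beats = 40 beats; 1 beat/chord → 40 chords.
C: 23 bars × 5 beats = 115 beats; 5 beats/chord → 23 chords.
D: 24 bars × 5 beats = 120 beats; 8 beats/chord → 15 chords.
E: 12 bars × 5 beats = 60 beats; 6 beats/chord → 10 chords.
Total: 25 + 40 + 23 + 15 + 10 = 113.

113 chords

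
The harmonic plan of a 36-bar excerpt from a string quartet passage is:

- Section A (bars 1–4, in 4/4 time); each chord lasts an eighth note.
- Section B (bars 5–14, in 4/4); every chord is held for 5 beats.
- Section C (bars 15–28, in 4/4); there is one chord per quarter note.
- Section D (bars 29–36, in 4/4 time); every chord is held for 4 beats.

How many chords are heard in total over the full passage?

104 chords

A: 4 bars × 4 beats = 16 beats; 0.5 beats/chord → 32 chords.
B: 10 bars × 4 beats = 40 beats; 5 beats/chord → 8 chords.
C: 14 bars × 4 beats = 56 beats; 1 beat/chord → 56 chords.
D: 8 bars × 4 beats = 32 beats; 4 beats/chord → 8 chords.
Total: 32 + 8 + 56 + 8 = 104.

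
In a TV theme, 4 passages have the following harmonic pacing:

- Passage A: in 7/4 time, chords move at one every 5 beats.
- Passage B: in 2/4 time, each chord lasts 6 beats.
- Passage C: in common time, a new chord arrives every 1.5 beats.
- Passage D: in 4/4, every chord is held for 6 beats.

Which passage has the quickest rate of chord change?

Passage C

A: 7/5 = 1.4 chords/bar.
B: 2/6 = 1/3 chords/bar.
C: 4/1.5 = 8/3 chords/bar.
D: 4/6 = 2/3 chords/bar.
Fastest is C at 8/3 chords/bar.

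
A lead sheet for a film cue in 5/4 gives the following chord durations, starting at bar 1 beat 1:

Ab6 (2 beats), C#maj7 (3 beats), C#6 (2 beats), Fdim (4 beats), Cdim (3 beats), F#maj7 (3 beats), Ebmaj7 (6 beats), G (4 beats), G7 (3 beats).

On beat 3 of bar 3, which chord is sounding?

Beat 3 of bar 3 is beat (3−1)×5 + 3 = 13 overall.
Running totals: Ab6 ends at 2, C#maj7 ends at 5, C#6 ends at 7, Fdim ends at 11, Cdim ends at 14.
Beat 13 falls within Cdim.

Cdim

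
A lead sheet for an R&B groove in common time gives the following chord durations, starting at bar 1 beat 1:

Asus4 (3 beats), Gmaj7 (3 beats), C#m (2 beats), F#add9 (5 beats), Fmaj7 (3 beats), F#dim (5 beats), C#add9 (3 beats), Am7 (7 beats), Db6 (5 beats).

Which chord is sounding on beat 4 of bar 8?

Beat 4 of bar 8 is beat (8−1)×4 + 4 = 32 overall.
Running totals: Asus4 ends at 3, Gmaj7 ends at 6, C#m ends at 8, F#add9 ends at 13, Fmaj7 ends at 16, F#dim ends at 21, C#add9 ends at 24, Am7 ends at 31, Db6 ends at 36.
Beat 32 falls within Db6.

Db6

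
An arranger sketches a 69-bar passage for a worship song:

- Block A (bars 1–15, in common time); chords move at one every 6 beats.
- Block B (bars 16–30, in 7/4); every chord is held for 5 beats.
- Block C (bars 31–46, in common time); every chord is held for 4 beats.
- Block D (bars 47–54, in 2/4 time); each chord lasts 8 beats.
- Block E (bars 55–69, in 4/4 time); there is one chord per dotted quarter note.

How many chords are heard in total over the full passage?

89 chords

A: 15 bars × 4 beats = 60 beats; 6 beats/chord → 10 chords.
B: 15 bars × 7 beats = 105 beats; 5 beats/chord → 21 chords.
C: 16 bars × 4 beats = 64 beats; 4 beats/chord → 16 chords.
D: 8 bars × 2 beats = 16 beats; 8 beats/chord → 2 chords.
E: 15 bars × 4 beats = 60 beats; 1.5 beats/chord → 40 chords.
Total: 10 + 21 + 16 + 2 + 40 = 89.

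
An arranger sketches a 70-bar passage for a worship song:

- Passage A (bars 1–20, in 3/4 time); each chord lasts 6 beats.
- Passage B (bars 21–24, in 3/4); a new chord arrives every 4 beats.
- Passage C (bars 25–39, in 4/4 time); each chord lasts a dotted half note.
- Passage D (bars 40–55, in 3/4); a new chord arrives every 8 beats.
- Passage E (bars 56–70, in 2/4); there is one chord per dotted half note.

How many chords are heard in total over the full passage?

A: 20·3 = 60 beats, 60/6 = 10 chords.
B: 4·3 = 12 beats, 12/4 = 3 chords.
C: 15·4 = 60 beats, 60/3 = 20 chords.
D: 16·3 = 48 beats, 48/8 = 6 chords.
E: 15·2 = 30 beats, 30/3 = 10 chords.
Total: 10 + 3 + 20 + 6 + 10 = 49.

49 chords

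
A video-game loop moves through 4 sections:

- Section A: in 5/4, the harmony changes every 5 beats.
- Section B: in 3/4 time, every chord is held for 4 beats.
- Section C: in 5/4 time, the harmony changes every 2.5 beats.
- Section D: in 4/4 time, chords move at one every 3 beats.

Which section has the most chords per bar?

Section C

A: 5/5 = 1 chord/bar.
B: 3/4 = 0.75 chords/bar.
C: 5/2.5 = 2 chords/bar.
D: 4/3 = 4/3 chords/bar.
Fastest is C at 2 chords/bar.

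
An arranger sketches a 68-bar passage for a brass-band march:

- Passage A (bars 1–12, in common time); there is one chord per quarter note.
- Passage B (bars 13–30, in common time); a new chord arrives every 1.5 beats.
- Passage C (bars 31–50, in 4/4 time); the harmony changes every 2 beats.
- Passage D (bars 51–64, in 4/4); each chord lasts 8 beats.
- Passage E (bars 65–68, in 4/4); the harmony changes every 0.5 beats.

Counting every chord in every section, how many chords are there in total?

A: 12 bars × 4 beats = 48 beats; 1 beat/chord → 48 chords.
B: 18 bars × 4 beats = 72 beats; 1.5 beats/chord → 48 chords.
C: 20 bars × 4 beats = 80 beats; 2 beats/chord → 40 chords.
D: 14 bars × 4 beats = 56 beats; 8 beats/chord → 7 chords.
E: 4 bars × 4 beats = 16 beats; 0.5 beats/chord → 32 chords.
Total: 48 + 48 + 40 + 7 + 32 = 175.

175 chords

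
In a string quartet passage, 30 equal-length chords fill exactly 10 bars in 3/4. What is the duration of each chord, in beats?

1 beat

10 bars × 3 beats/bar = 30 beats total.
30 beats ÷ 30 chords = 1 beats per chord.
(That is a quarter note.)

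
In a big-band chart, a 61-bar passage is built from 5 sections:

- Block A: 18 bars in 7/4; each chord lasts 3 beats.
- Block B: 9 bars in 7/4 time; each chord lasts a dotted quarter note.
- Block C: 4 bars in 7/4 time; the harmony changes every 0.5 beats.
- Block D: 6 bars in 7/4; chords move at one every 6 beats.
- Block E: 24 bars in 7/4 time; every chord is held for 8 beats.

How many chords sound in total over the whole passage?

168 chords

A: 18 bars × 7 beats = 126 beats; 3 beats/chord → 42 chords.
B: 9 bars × 7 beats = 63 beats; 1.5 beats/chord → 42 chords.
C: 4 bars × 7 beats = 28 beats; 0.5 beats/chord → 56 chords.
D: 6 bars × 7 beats = 42 beats; 6 beats/chord → 7 chords.
E: 24 bars × 7 beats = 168 beats; 8 beats/chord → 21 chords.
Total: 42 + 42 + 56 + 7 + 21 = 168.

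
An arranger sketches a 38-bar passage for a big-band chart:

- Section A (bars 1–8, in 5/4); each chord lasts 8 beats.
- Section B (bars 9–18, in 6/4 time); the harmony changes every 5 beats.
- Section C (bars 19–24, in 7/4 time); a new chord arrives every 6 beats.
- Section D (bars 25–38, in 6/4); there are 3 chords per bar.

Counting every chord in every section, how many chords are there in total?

A has 40 beats and chords last 8 each, so 5 chords.
B has 60 beats and chords last 5 each, so 12 chords.
C has 42 beats and chords last 6 each, so 7 chords.
D has 84 beats and chords last 2 each, so 42 chords.
Total: 5 + 12 + 7 + 42 = 66.

66 chords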